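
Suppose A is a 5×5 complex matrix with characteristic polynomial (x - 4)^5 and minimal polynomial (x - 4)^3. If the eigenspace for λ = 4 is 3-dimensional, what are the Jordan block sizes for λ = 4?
Block sizes for λ = 4: [3, 1, 1]

Step 1 — from the characteristic polynomial, algebraic multiplicity of λ = 4 is 5. From dim ker(A − (4)·I) = 3, there are exactly 3 Jordan blocks for λ = 4.
Step 2 — from the minimal polynomial, the factor (x − 4)^3 tells us the largest block for λ = 4 has size 3.
Step 3 — with total size 5, 3 blocks, and largest block 3, the block sizes (in nonincreasing order) are [3, 1, 1].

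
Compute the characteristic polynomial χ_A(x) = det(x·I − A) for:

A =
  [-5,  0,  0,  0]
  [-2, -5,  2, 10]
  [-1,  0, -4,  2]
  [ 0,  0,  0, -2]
x^4 + 16*x^3 + 93*x^2 + 230*x + 200

Expanding det(x·I − A) (e.g. by cofactor expansion or by noting that A is similar to its Jordan form J, which has the same characteristic polynomial as A) gives
  χ_A(x) = x^4 + 16*x^3 + 93*x^2 + 230*x + 200
which factors as (x + 2)*(x + 4)*(x + 5)^2. The eigenvalues (with algebraic multiplicities) are λ = -5 with multiplicity 2, λ = -4 with multiplicity 1, λ = -2 with multiplicity 1.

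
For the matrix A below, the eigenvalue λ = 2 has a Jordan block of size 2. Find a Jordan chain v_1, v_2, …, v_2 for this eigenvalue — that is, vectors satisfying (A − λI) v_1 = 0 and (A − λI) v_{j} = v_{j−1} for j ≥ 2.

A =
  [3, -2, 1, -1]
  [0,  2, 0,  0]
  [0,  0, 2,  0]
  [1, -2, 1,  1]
A Jordan chain for λ = 2 of length 2:
v_1 = (1, 0, 0, 1)ᵀ
v_2 = (1, 0, 0, 0)ᵀ

Let N = A − (2)·I. We want v_2 with N^2 v_2 = 0 but N^1 v_2 ≠ 0; then v_{j-1} := N · v_j for j = 2, …, 2.

Pick v_2 = (1, 0, 0, 0)ᵀ.
Then v_1 = N · v_2 = (1, 0, 0, 1)ᵀ.

Sanity check: (A − (2)·I) v_1 = (0, 0, 0, 0)ᵀ = 0. ✓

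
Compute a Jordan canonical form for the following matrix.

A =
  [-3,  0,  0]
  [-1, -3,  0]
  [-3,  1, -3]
J_3(-3)

The characteristic polynomial is
  det(x·I − A) = x^3 + 9*x^2 + 27*x + 27 = (x + 3)^3

Eigenvalues and multiplicities (the geometric multiplicity of λ is n − rank(A − λI), which equals the number of Jordan blocks for λ):
  λ = -3: algebraic multiplicity = 3, geometric multiplicity = 1

Determining the block sizes for each eigenvalue:
  λ = -3: one block (gm = 1), so the single block has size am = 3 → block sizes [3]

Assembling the blocks gives a Jordan form
J =
  [-3,  1,  0]
  [ 0, -3,  1]
  [ 0,  0, -3]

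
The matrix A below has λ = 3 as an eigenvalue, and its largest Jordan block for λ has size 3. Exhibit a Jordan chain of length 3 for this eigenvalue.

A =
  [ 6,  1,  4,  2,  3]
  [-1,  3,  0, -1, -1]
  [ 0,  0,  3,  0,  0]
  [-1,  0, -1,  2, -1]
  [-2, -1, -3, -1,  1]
A Jordan chain for λ = 3 of length 3:
v_1 = (1, 0, 0, 0, -1)ᵀ
v_2 = (4, 0, 0, -1, -3)ᵀ
v_3 = (0, 0, 1, 0, 0)ᵀ

Let N = A − (3)·I. We want v_3 with N^3 v_3 = 0 but N^2 v_3 ≠ 0; then v_{j-1} := N · v_j for j = 3, …, 2.

Pick v_3 = (0, 0, 1, 0, 0)ᵀ.
Then v_2 = N · v_3 = (4, 0, 0, -1, -3)ᵀ.
Then v_1 = N · v_2 = (1, 0, 0, 0, -1)ᵀ.

Sanity check: (A − (3)·I) v_1 = (0, 0, 0, 0, 0)ᵀ = 0. ✓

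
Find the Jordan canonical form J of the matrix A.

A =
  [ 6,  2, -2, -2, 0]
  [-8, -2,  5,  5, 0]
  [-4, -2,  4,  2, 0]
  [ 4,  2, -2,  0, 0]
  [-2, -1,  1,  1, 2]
J_3(2) ⊕ J_1(2) ⊕ J_1(2)

The characteristic polynomial is
  det(x·I − A) = x^5 - 10*x^4 + 40*x^3 - 80*x^2 + 80*x - 32 = (x - 2)^5

Eigenvalues and multiplicities (the geometric multiplicity of λ is n − rank(A − λI), which equals the number of Jordan blocks for λ):
  λ = 2: algebraic multiplicity = 5, geometric multiplicity = 3

Determining the block sizes for each eigenvalue:
  λ = 2: with am = 5 and gm = 3, the partition is not yet determined (e.g. several partitions of 5 into 3 parts exist). Let N = A − (2)·I. Computing rank(N^1) = 2, rank(N^2) = 1, rank(N^3) = 0; the number of blocks of size ≥ j is rank(N^{j−1}) − rank(N^j), giving [3, 1, 1]. So we have 1 block(s) of size 3, 2 block(s) of size 1 → block sizes [3, 1, 1]

Assembling the blocks gives a Jordan form
J =
  [2, 1, 0, 0, 0]
  [0, 2, 1, 0, 0]
  [0, 0, 2, 0, 0]
  [0, 0, 0, 2, 0]
  [0, 0, 0, 0, 2]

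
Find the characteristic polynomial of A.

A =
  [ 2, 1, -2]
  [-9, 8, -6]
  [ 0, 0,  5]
x^3 - 15*x^2 + 75*x - 125

Expanding det(x·I − A) (e.g. by cofactor expansion or by noting that A is similar to its Jordan form J, which has the same characteristic polynomial as A) gives
  χ_A(x) = x^3 - 15*x^2 + 75*x - 125
which factors as (x - 5)^3. The eigenvalues (with algebraic multiplicities) are λ = 5 with multiplicity 3.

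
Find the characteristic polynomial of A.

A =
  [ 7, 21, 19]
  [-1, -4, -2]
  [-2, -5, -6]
x^3 + 3*x^2 + 3*x + 1

Expanding det(x·I − A) (e.g. by cofactor expansion or by noting that A is similar to its Jordan form J, which has the same characteristic polynomial as A) gives
  χ_A(x) = x^3 + 3*x^2 + 3*x + 1
which factors as (x + 1)^3. The eigenvalues (with algebraic multiplicities) are λ = -1 with multiplicity 3.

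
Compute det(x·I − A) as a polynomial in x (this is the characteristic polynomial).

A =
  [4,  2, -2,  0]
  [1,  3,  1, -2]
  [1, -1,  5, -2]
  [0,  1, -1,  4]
x^4 - 16*x^3 + 96*x^2 - 256*x + 256

Expanding det(x·I − A) (e.g. by cofactor expansion or by noting that A is similar to its Jordan form J, which has the same characteristic polynomial as A) gives
  χ_A(x) = x^4 - 16*x^3 + 96*x^2 - 256*x + 256
which factors as (x - 4)^4. The eigenvalues (with algebraic multiplicities) are λ = 4 with multiplicity 4.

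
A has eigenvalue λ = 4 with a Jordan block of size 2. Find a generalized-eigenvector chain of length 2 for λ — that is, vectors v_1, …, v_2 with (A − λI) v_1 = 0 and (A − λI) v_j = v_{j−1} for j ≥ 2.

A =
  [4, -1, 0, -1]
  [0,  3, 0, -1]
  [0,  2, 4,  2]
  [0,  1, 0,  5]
A Jordan chain for λ = 4 of length 2:
v_1 = (-1, -1, 2, 1)ᵀ
v_2 = (0, 1, 0, 0)ᵀ

Let N = A − (4)·I. We want v_2 with N^2 v_2 = 0 but N^1 v_2 ≠ 0; then v_{j-1} := N · v_j for j = 2, …, 2.

Pick v_2 = (0, 1, 0, 0)ᵀ.
Then v_1 = N · v_2 = (-1, -1, 2, 1)ᵀ.

Sanity check: (A − (4)·I) v_1 = (0, 0, 0, 0)ᵀ = 0. ✓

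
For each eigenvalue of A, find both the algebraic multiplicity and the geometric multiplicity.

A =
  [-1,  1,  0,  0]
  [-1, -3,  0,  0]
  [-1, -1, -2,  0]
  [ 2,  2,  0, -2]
λ = -2: alg = 4, geom = 3

Step 1 — factor the characteristic polynomial to read off the algebraic multiplicities:
  χ_A(x) = (x + 2)^4

Step 2 — compute geometric multiplicities via the rank-nullity identity g(λ) = n − rank(A − λI):
  rank(A − (-2)·I) = 1, so dim ker(A − (-2)·I) = n − 1 = 3

Summary:
  λ = -2: algebraic multiplicity = 4, geometric multiplicity = 3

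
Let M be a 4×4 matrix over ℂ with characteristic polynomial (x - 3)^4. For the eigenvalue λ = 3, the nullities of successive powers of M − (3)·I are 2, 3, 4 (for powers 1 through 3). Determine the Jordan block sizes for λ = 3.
Block sizes for λ = 3: [3, 1]

From the dimensions of kernels of powers, the number of Jordan blocks of size at least j is d_j − d_{j−1} where d_j = dim ker(N^j) (with d_0 = 0). Computing the differences gives [2, 1, 1].
The number of blocks of size exactly k is (#blocks of size ≥ k) − (#blocks of size ≥ k + 1), so the partition is: 1 block(s) of size 1, 1 block(s) of size 3.
In nonincreasing order the block sizes are [3, 1].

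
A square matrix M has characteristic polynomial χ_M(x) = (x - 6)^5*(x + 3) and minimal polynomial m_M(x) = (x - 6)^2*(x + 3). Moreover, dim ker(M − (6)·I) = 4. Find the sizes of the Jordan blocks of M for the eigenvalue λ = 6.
Block sizes for λ = 6: [2, 1, 1, 1]

Step 1 — from the characteristic polynomial, algebraic multiplicity of λ = 6 is 5. From dim ker(M − (6)·I) = 4, there are exactly 4 Jordan blocks for λ = 6.
Step 2 — from the minimal polynomial, the factor (x − 6)^2 tells us the largest block for λ = 6 has size 2.
Step 3 — with total size 5, 4 blocks, and largest block 2, the block sizes (in nonincreasing order) are [2, 1, 1, 1].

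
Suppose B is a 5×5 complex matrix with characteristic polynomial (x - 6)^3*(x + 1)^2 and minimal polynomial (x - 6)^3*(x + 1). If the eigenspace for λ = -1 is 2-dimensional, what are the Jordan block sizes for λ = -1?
Block sizes for λ = -1: [1, 1]

Step 1 — from the characteristic polynomial, algebraic multiplicity of λ = -1 is 2. From dim ker(B − (-1)·I) = 2, there are exactly 2 Jordan blocks for λ = -1.
Step 2 — from the minimal polynomial, the factor (x + 1) tells us the largest block for λ = -1 has size 1.
Step 3 — with total size 2, 2 blocks, and largest block 1, the block sizes (in nonincreasing order) are [1, 1].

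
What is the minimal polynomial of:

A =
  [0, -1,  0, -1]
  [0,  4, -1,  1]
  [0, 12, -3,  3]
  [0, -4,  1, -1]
x^2

The characteristic polynomial is χ_A(x) = x^4, so the eigenvalues are known. The minimal polynomial is
  m_A(x) = Π_λ (x − λ)^{k_λ}
where k_λ is the size of the *largest* Jordan block for λ (equivalently, the smallest k with (A − λI)^k v = 0 for every generalised eigenvector v of λ).

  λ = 0: largest Jordan block has size 2, contributing (x − 0)^2

So m_A(x) = x^2 = x^2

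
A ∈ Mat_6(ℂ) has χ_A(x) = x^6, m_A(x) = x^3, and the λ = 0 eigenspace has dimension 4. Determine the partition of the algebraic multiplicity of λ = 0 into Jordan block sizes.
Block sizes for λ = 0: [3, 1, 1, 1]

Step 1 — from the characteristic polynomial, algebraic multiplicity of λ = 0 is 6. From dim ker(A − (0)·I) = 4, there are exactly 4 Jordan blocks for λ = 0.
Step 2 — from the minimal polynomial, the factor (x − 0)^3 tells us the largest block for λ = 0 has size 3.
Step 3 — with total size 6, 4 blocks, and largest block 3, the block sizes (in nonincreasing order) are [3, 1, 1, 1].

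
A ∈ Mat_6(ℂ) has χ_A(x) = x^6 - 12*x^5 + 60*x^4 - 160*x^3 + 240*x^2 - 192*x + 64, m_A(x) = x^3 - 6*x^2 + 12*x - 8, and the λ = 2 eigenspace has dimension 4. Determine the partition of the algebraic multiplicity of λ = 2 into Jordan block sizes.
Block sizes for λ = 2: [3, 1, 1, 1]

Step 1 — from the characteristic polynomial, algebraic multiplicity of λ = 2 is 6. From dim ker(A − (2)·I) = 4, there are exactly 4 Jordan blocks for λ = 2.
Step 2 — from the minimal polynomial, the factor (x − 2)^3 tells us the largest block for λ = 2 has size 3.
Step 3 — with total size 6, 4 blocks, and largest block 3, the block sizes (in nonincreasing order) are [3, 1, 1, 1].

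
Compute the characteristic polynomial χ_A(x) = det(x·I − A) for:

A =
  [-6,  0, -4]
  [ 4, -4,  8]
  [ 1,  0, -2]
x^3 + 12*x^2 + 48*x + 64

Expanding det(x·I − A) (e.g. by cofactor expansion or by noting that A is similar to its Jordan form J, which has the same characteristic polynomial as A) gives
  χ_A(x) = x^3 + 12*x^2 + 48*x + 64
which factors as (x + 4)^3. The eigenvalues (with algebraic multiplicities) are λ = -4 with multiplicity 3.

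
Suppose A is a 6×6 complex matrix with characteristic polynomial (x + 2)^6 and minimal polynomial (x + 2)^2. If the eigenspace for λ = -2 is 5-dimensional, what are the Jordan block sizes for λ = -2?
Block sizes for λ = -2: [2, 1, 1, 1, 1]

Step 1 — from the characteristic polynomial, algebraic multiplicity of λ = -2 is 6. From dim ker(A − (-2)·I) = 5, there are exactly 5 Jordan blocks for λ = -2.
Step 2 — from the minimal polynomial, the factor (x + 2)^2 tells us the largest block for λ = -2 has size 2.
Step 3 — with total size 6, 5 blocks, and largest block 2, the block sizes (in nonincreasing order) are [2, 1, 1, 1, 1].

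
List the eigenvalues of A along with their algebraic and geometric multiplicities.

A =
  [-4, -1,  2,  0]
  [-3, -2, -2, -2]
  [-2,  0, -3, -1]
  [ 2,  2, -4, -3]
λ = -3: alg = 4, geom = 2

Step 1 — factor the characteristic polynomial to read off the algebraic multiplicities:
  χ_A(x) = (x + 3)^4

Step 2 — compute geometric multiplicities via the rank-nullity identity g(λ) = n − rank(A − λI):
  rank(A − (-3)·I) = 2, so dim ker(A − (-3)·I) = n − 2 = 2

Summary:
  λ = -3: algebraic multiplicity = 4, geometric multiplicity = 2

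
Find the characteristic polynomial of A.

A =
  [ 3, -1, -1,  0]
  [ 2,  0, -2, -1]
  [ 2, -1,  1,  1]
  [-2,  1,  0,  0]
x^4 - 4*x^3 + 6*x^2 - 4*x + 1

Expanding det(x·I − A) (e.g. by cofactor expansion or by noting that A is similar to its Jordan form J, which has the same characteristic polynomial as A) gives
  χ_A(x) = x^4 - 4*x^3 + 6*x^2 - 4*x + 1
which factors as (x - 1)^4. The eigenvalues (with algebraic multiplicities) are λ = 1 with multiplicity 4.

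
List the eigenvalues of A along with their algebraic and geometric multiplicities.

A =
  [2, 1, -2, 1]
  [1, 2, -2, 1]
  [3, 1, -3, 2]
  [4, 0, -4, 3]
λ = 1: alg = 4, geom = 2

Step 1 — factor the characteristic polynomial to read off the algebraic multiplicities:
  χ_A(x) = (x - 1)^4

Step 2 — compute geometric multiplicities via the rank-nullity identity g(λ) = n − rank(A − λI):
  rank(A − (1)·I) = 2, so dim ker(A − (1)·I) = n − 2 = 2

Summary:
  λ = 1: algebraic multiplicity = 4, geometric multiplicity = 2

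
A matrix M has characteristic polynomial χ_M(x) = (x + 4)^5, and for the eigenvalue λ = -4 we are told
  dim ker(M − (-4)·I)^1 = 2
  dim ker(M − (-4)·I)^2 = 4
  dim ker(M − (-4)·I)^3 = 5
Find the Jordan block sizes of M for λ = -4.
Block sizes for λ = -4: [3, 2]

From the dimensions of kernels of powers, the number of Jordan blocks of size at least j is d_j − d_{j−1} where d_j = dim ker(N^j) (with d_0 = 0). Computing the differences gives [2, 2, 1].
The number of blocks of size exactly k is (#blocks of size ≥ k) − (#blocks of size ≥ k + 1), so the partition is: 1 block(s) of size 2, 1 block(s) of size 3.
In nonincreasing order the block sizes are [3, 2].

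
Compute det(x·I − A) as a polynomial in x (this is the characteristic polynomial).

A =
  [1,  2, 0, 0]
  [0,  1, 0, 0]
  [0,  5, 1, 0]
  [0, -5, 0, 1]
x^4 - 4*x^3 + 6*x^2 - 4*x + 1

Expanding det(x·I − A) (e.g. by cofactor expansion or by noting that A is similar to its Jordan form J, which has the same characteristic polynomial as A) gives
  χ_A(x) = x^4 - 4*x^3 + 6*x^2 - 4*x + 1
which factors as (x - 1)^4. The eigenvalues (with algebraic multiplicities) are λ = 1 with multiplicity 4.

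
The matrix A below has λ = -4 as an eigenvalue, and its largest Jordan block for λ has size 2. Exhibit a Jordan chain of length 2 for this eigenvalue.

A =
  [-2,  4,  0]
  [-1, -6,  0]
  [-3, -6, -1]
A Jordan chain for λ = -4 of length 2:
v_1 = (2, -1, 0)ᵀ
v_2 = (1, 0, 1)ᵀ

Let N = A − (-4)·I. We want v_2 with N^2 v_2 = 0 but N^1 v_2 ≠ 0; then v_{j-1} := N · v_j for j = 2, …, 2.

Pick v_2 = (1, 0, 1)ᵀ.
Then v_1 = N · v_2 = (2, -1, 0)ᵀ.

Sanity check: (A − (-4)·I) v_1 = (0, 0, 0)ᵀ = 0. ✓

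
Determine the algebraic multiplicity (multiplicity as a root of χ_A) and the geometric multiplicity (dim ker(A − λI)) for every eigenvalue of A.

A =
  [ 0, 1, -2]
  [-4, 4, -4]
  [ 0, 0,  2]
λ = 2: alg = 3, geom = 2

Step 1 — factor the characteristic polynomial to read off the algebraic multiplicities:
  χ_A(x) = (x - 2)^3

Step 2 — compute geometric multiplicities via the rank-nullity identity g(λ) = n − rank(A − λI):
  rank(A − (2)·I) = 1, so dim ker(A − (2)·I) = n − 1 = 2

Summary:
  λ = 2: algebraic multiplicity = 3, geometric multiplicity = 2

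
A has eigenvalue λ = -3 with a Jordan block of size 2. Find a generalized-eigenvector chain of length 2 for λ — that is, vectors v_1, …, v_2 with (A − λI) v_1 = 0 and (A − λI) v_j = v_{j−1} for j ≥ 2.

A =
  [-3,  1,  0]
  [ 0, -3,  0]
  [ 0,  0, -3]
A Jordan chain for λ = -3 of length 2:
v_1 = (1, 0, 0)ᵀ
v_2 = (0, 1, 0)ᵀ

Let N = A − (-3)·I. We want v_2 with N^2 v_2 = 0 but N^1 v_2 ≠ 0; then v_{j-1} := N · v_j for j = 2, …, 2.

Pick v_2 = (0, 1, 0)ᵀ.
Then v_1 = N · v_2 = (1, 0, 0)ᵀ.

Sanity check: (A − (-3)·I) v_1 = (0, 0, 0)ᵀ = 0. ✓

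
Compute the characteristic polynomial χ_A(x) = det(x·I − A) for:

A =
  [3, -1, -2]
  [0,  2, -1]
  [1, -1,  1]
x^3 - 6*x^2 + 12*x - 8

Expanding det(x·I − A) (e.g. by cofactor expansion or by noting that A is similar to its Jordan form J, which has the same characteristic polynomial as A) gives
  χ_A(x) = x^3 - 6*x^2 + 12*x - 8
which factors as (x - 2)^3. The eigenvalues (with algebraic multiplicities) are λ = 2 with multiplicity 3.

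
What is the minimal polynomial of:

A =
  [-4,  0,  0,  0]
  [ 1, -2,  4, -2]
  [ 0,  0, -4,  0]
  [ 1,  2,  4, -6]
x^2 + 8*x + 16

The characteristic polynomial is χ_A(x) = (x + 4)^4, so the eigenvalues are known. The minimal polynomial is
  m_A(x) = Π_λ (x − λ)^{k_λ}
where k_λ is the size of the *largest* Jordan block for λ (equivalently, the smallest k with (A − λI)^k v = 0 for every generalised eigenvector v of λ).

  λ = -4: largest Jordan block has size 2, contributing (x + 4)^2

So m_A(x) = (x + 4)^2 = x^2 + 8*x + 16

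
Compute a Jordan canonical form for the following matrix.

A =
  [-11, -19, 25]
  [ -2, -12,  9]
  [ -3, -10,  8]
J_3(-5)

The characteristic polynomial is
  det(x·I − A) = x^3 + 15*x^2 + 75*x + 125 = (x + 5)^3

Eigenvalues and multiplicities (the geometric multiplicity of λ is n − rank(A − λI), which equals the number of Jordan blocks for λ):
  λ = -5: algebraic multiplicity = 3, geometric multiplicity = 1

Determining the block sizes for each eigenvalue:
  λ = -5: one block (gm = 1), so the single block has size am = 3 → block sizes [3]

Assembling the blocks gives a Jordan form
J =
  [-5,  1,  0]
  [ 0, -5,  1]
  [ 0,  0, -5]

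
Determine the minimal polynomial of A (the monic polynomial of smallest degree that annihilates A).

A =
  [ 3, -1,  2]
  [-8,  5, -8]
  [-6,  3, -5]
x^2 - 2*x + 1

The characteristic polynomial is χ_A(x) = (x - 1)^3, so the eigenvalues are known. The minimal polynomial is
  m_A(x) = Π_λ (x − λ)^{k_λ}
where k_λ is the size of the *largest* Jordan block for λ (equivalently, the smallest k with (A − λI)^k v = 0 for every generalised eigenvector v of λ).

  λ = 1: largest Jordan block has size 2, contributing (x − 1)^2

So m_A(x) = (x - 1)^2 = x^2 - 2*x + 1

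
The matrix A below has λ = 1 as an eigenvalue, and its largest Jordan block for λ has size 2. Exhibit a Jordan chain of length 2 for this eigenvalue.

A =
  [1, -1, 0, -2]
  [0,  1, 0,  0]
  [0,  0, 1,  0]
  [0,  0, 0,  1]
A Jordan chain for λ = 1 of length 2:
v_1 = (-1, 0, 0, 0)ᵀ
v_2 = (0, 1, 0, 0)ᵀ

Let N = A − (1)·I. We want v_2 with N^2 v_2 = 0 but N^1 v_2 ≠ 0; then v_{j-1} := N · v_j for j = 2, …, 2.

Pick v_2 = (0, 1, 0, 0)ᵀ.
Then v_1 = N · v_2 = (-1, 0, 0, 0)ᵀ.

Sanity check: (A − (1)·I) v_1 = (0, 0, 0, 0)ᵀ = 0. ✓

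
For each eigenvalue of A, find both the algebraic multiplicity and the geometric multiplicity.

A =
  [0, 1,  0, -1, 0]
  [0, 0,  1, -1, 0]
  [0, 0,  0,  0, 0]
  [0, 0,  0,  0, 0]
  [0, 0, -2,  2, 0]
λ = 0: alg = 5, geom = 3

Step 1 — factor the characteristic polynomial to read off the algebraic multiplicities:
  χ_A(x) = x^5

Step 2 — compute geometric multiplicities via the rank-nullity identity g(λ) = n − rank(A − λI):
  rank(A − (0)·I) = 2, so dim ker(A − (0)·I) = n − 2 = 3

Summary:
  λ = 0: algebraic multiplicity = 5, geometric multiplicity = 3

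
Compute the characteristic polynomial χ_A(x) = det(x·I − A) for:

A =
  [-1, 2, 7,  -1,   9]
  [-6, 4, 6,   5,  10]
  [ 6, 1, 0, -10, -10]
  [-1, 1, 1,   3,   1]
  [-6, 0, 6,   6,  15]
x^5 - 21*x^4 + 171*x^3 - 675*x^2 + 1296*x - 972

Expanding det(x·I − A) (e.g. by cofactor expansion or by noting that A is similar to its Jordan form J, which has the same characteristic polynomial as A) gives
  χ_A(x) = x^5 - 21*x^4 + 171*x^3 - 675*x^2 + 1296*x - 972
which factors as (x - 6)^2*(x - 3)^3. The eigenvalues (with algebraic multiplicities) are λ = 3 with multiplicity 3, λ = 6 with multiplicity 2.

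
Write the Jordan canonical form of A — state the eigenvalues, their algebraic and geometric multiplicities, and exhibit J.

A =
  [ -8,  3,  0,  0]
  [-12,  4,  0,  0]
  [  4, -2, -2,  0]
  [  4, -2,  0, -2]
J_2(-2) ⊕ J_1(-2) ⊕ J_1(-2)

The characteristic polynomial is
  det(x·I − A) = x^4 + 8*x^3 + 24*x^2 + 32*x + 16 = (x + 2)^4

Eigenvalues and multiplicities (the geometric multiplicity of λ is n − rank(A − λI), which equals the number of Jordan blocks for λ):
  λ = -2: algebraic multiplicity = 4, geometric multiplicity = 3

Determining the block sizes for each eigenvalue:
  λ = -2: 3 blocks summing to 4 forces exactly one block of size 2 and the rest size 1 → block sizes [2, 1, 1]

Assembling the blocks gives a Jordan form
J =
  [-2,  1,  0,  0]
  [ 0, -2,  0,  0]
  [ 0,  0, -2,  0]
  [ 0,  0,  0, -2]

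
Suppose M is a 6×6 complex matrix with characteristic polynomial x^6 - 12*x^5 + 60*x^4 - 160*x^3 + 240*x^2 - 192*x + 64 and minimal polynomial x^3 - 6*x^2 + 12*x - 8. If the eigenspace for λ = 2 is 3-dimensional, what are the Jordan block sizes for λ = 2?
Block sizes for λ = 2: [3, 2, 1]

Step 1 — from the characteristic polynomial, algebraic multiplicity of λ = 2 is 6. From dim ker(M − (2)·I) = 3, there are exactly 3 Jordan blocks for λ = 2.
Step 2 — from the minimal polynomial, the factor (x − 2)^3 tells us the largest block for λ = 2 has size 3.
Step 3 — with total size 6, 3 blocks, and largest block 3, the block sizes (in nonincreasing order) are [3, 2, 1].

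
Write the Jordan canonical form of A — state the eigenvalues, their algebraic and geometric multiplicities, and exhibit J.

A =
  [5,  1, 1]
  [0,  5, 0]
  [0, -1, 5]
J_3(5)

The characteristic polynomial is
  det(x·I − A) = x^3 - 15*x^2 + 75*x - 125 = (x - 5)^3

Eigenvalues and multiplicities (the geometric multiplicity of λ is n − rank(A − λI), which equals the number of Jordan blocks for λ):
  λ = 5: algebraic multiplicity = 3, geometric multiplicity = 1

Determining the block sizes for each eigenvalue:
  λ = 5: one block (gm = 1), so the single block has size am = 3 → block sizes [3]

Assembling the blocks gives a Jordan form
J =
  [5, 1, 0]
  [0, 5, 1]
  [0, 0, 5]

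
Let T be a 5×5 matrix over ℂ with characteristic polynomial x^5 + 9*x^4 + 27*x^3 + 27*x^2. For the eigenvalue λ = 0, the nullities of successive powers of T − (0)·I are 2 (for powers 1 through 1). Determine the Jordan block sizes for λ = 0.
Block sizes for λ = 0: [1, 1]

From the dimensions of kernels of powers, the number of Jordan blocks of size at least j is d_j − d_{j−1} where d_j = dim ker(N^j) (with d_0 = 0). Computing the differences gives [2].
The number of blocks of size exactly k is (#blocks of size ≥ k) − (#blocks of size ≥ k + 1), so the partition is: 2 block(s) of size 1.
In nonincreasing order the block sizes are [1, 1].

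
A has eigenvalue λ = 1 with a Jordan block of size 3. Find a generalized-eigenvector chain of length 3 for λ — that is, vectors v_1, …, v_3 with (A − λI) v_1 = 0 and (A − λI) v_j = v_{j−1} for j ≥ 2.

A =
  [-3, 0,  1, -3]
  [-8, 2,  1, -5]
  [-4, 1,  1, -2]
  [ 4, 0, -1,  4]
A Jordan chain for λ = 1 of length 3:
v_1 = (1, 2, 1, -1)ᵀ
v_2 = (0, 1, 1, 0)ᵀ
v_3 = (0, 1, 0, 0)ᵀ

Let N = A − (1)·I. We want v_3 with N^3 v_3 = 0 but N^2 v_3 ≠ 0; then v_{j-1} := N · v_j for j = 3, …, 2.

Pick v_3 = (0, 1, 0, 0)ᵀ.
Then v_2 = N · v_3 = (0, 1, 1, 0)ᵀ.
Then v_1 = N · v_2 = (1, 2, 1, -1)ᵀ.

Sanity check: (A − (1)·I) v_1 = (0, 0, 0, 0)ᵀ = 0. ✓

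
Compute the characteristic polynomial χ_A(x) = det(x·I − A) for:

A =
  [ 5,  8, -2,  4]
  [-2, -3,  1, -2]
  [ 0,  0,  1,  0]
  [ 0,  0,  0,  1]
x^4 - 4*x^3 + 6*x^2 - 4*x + 1

Expanding det(x·I − A) (e.g. by cofactor expansion or by noting that A is similar to its Jordan form J, which has the same characteristic polynomial as A) gives
  χ_A(x) = x^4 - 4*x^3 + 6*x^2 - 4*x + 1
which factors as (x - 1)^4. The eigenvalues (with algebraic multiplicities) are λ = 1 with multiplicity 4.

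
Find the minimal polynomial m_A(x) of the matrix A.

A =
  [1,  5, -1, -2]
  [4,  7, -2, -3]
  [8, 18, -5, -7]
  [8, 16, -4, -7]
x^2 + 2*x + 1

The characteristic polynomial is χ_A(x) = (x + 1)^4, so the eigenvalues are known. The minimal polynomial is
  m_A(x) = Π_λ (x − λ)^{k_λ}
where k_λ is the size of the *largest* Jordan block for λ (equivalently, the smallest k with (A − λI)^k v = 0 for every generalised eigenvector v of λ).

  λ = -1: largest Jordan block has size 2, contributing (x + 1)^2

So m_A(x) = (x + 1)^2 = x^2 + 2*x + 1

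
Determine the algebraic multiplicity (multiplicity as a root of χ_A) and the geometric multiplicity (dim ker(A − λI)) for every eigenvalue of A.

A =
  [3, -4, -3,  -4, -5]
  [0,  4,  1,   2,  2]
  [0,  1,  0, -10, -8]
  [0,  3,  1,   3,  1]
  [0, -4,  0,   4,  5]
λ = 3: alg = 5, geom = 2

Step 1 — factor the characteristic polynomial to read off the algebraic multiplicities:
  χ_A(x) = (x - 3)^5

Step 2 — compute geometric multiplicities via the rank-nullity identity g(λ) = n − rank(A − λI):
  rank(A − (3)·I) = 3, so dim ker(A − (3)·I) = n − 3 = 2

Summary:
  λ = 3: algebraic multiplicity = 5, geometric multiplicity = 2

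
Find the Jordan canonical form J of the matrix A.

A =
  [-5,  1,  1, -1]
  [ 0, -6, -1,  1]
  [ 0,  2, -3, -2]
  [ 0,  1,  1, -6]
J_2(-5) ⊕ J_1(-5) ⊕ J_1(-5)

The characteristic polynomial is
  det(x·I − A) = x^4 + 20*x^3 + 150*x^2 + 500*x + 625 = (x + 5)^4

Eigenvalues and multiplicities (the geometric multiplicity of λ is n − rank(A − λI), which equals the number of Jordan blocks for λ):
  λ = -5: algebraic multiplicity = 4, geometric multiplicity = 3

Determining the block sizes for each eigenvalue:
  λ = -5: 3 blocks summing to 4 forces exactly one block of size 2 and the rest size 1 → block sizes [2, 1, 1]

Assembling the blocks gives a Jordan form
J =
  [-5,  1,  0,  0]
  [ 0, -5,  0,  0]
  [ 0,  0, -5,  0]
  [ 0,  0,  0, -5]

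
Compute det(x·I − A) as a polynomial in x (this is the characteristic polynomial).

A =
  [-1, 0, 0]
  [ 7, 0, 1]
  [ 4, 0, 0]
x^3 + x^2

Expanding det(x·I − A) (e.g. by cofactor expansion or by noting that A is similar to its Jordan form J, which has the same characteristic polynomial as A) gives
  χ_A(x) = x^3 + x^2
which factors as x^2*(x + 1). The eigenvalues (with algebraic multiplicities) are λ = -1 with multiplicity 1, λ = 0 with multiplicity 2.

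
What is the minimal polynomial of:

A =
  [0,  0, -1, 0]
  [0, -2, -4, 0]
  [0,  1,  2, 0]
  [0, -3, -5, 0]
x^3

The characteristic polynomial is χ_A(x) = x^4, so the eigenvalues are known. The minimal polynomial is
  m_A(x) = Π_λ (x − λ)^{k_λ}
where k_λ is the size of the *largest* Jordan block for λ (equivalently, the smallest k with (A − λI)^k v = 0 for every generalised eigenvector v of λ).

  λ = 0: largest Jordan block has size 3, contributing (x − 0)^3

So m_A(x) = x^3 = x^3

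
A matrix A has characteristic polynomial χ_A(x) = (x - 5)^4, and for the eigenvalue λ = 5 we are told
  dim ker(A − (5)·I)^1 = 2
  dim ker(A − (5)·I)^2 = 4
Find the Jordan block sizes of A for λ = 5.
Block sizes for λ = 5: [2, 2]

From the dimensions of kernels of powers, the number of Jordan blocks of size at least j is d_j − d_{j−1} where d_j = dim ker(N^j) (with d_0 = 0). Computing the differences gives [2, 2].
The number of blocks of size exactly k is (#blocks of size ≥ k) − (#blocks of size ≥ k + 1), so the partition is: 2 block(s) of size 2.
In nonincreasing order the block sizes are [2, 2].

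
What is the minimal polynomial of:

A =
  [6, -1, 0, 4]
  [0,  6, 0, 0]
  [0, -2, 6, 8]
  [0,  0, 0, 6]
x^2 - 12*x + 36

The characteristic polynomial is χ_A(x) = (x - 6)^4, so the eigenvalues are known. The minimal polynomial is
  m_A(x) = Π_λ (x − λ)^{k_λ}
where k_λ is the size of the *largest* Jordan block for λ (equivalently, the smallest k with (A − λI)^k v = 0 for every generalised eigenvector v of λ).

  λ = 6: largest Jordan block has size 2, contributing (x − 6)^2

So m_A(x) = (x - 6)^2 = x^2 - 12*x + 36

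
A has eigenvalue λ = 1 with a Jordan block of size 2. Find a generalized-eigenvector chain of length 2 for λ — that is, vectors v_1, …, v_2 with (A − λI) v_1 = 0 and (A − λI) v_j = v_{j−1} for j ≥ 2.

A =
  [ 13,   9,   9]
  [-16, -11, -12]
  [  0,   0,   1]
A Jordan chain for λ = 1 of length 2:
v_1 = (12, -16, 0)ᵀ
v_2 = (1, 0, 0)ᵀ

Let N = A − (1)·I. We want v_2 with N^2 v_2 = 0 but N^1 v_2 ≠ 0; then v_{j-1} := N · v_j for j = 2, …, 2.

Pick v_2 = (1, 0, 0)ᵀ.
Then v_1 = N · v_2 = (12, -16, 0)ᵀ.

Sanity check: (A − (1)·I) v_1 = (0, 0, 0)ᵀ = 0. ✓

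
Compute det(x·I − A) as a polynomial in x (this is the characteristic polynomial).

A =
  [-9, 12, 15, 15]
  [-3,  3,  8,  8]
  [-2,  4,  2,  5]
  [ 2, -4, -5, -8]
x^4 + 12*x^3 + 54*x^2 + 108*x + 81

Expanding det(x·I − A) (e.g. by cofactor expansion or by noting that A is similar to its Jordan form J, which has the same characteristic polynomial as A) gives
  χ_A(x) = x^4 + 12*x^3 + 54*x^2 + 108*x + 81
which factors as (x + 3)^4. The eigenvalues (with algebraic multiplicities) are λ = -3 with multiplicity 4.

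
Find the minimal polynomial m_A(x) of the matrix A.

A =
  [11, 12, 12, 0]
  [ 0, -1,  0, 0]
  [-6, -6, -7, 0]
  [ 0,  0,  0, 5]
x^2 - 4*x - 5

The characteristic polynomial is χ_A(x) = (x - 5)^2*(x + 1)^2, so the eigenvalues are known. The minimal polynomial is
  m_A(x) = Π_λ (x − λ)^{k_λ}
where k_λ is the size of the *largest* Jordan block for λ (equivalently, the smallest k with (A − λI)^k v = 0 for every generalised eigenvector v of λ).

  λ = -1: largest Jordan block has size 1, contributing (x + 1)
  λ = 5: largest Jordan block has size 1, contributing (x − 5)

So m_A(x) = (x - 5)*(x + 1) = x^2 - 4*x - 5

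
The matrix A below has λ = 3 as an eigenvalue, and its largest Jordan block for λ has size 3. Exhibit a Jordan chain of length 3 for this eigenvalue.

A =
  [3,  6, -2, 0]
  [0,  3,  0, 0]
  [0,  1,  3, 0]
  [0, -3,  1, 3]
A Jordan chain for λ = 3 of length 3:
v_1 = (-2, 0, 0, 1)ᵀ
v_2 = (6, 0, 1, -3)ᵀ
v_3 = (0, 1, 0, 0)ᵀ

Let N = A − (3)·I. We want v_3 with N^3 v_3 = 0 but N^2 v_3 ≠ 0; then v_{j-1} := N · v_j for j = 3, …, 2.

Pick v_3 = (0, 1, 0, 0)ᵀ.
Then v_2 = N · v_3 = (6, 0, 1, -3)ᵀ.
Then v_1 = N · v_2 = (-2, 0, 0, 1)ᵀ.

Sanity check: (A − (3)·I) v_1 = (0, 0, 0, 0)ᵀ = 0. ✓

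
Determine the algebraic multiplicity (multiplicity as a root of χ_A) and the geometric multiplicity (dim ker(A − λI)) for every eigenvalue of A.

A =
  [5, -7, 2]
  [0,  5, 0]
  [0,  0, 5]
λ = 5: alg = 3, geom = 2

Step 1 — factor the characteristic polynomial to read off the algebraic multiplicities:
  χ_A(x) = (x - 5)^3

Step 2 — compute geometric multiplicities via the rank-nullity identity g(λ) = n − rank(A − λI):
  rank(A − (5)·I) = 1, so dim ker(A − (5)·I) = n − 1 = 2

Summary:
  λ = 5: algebraic multiplicity = 3, geometric multiplicity = 2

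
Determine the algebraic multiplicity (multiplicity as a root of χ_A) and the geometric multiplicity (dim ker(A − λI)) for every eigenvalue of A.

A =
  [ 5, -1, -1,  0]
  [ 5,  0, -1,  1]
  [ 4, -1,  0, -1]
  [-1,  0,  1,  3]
λ = 2: alg = 4, geom = 2

Step 1 — factor the characteristic polynomial to read off the algebraic multiplicities:
  χ_A(x) = (x - 2)^4

Step 2 — compute geometric multiplicities via the rank-nullity identity g(λ) = n − rank(A − λI):
  rank(A − (2)·I) = 2, so dim ker(A − (2)·I) = n − 2 = 2

Summary:
  λ = 2: algebraic multiplicity = 4, geometric multiplicity = 2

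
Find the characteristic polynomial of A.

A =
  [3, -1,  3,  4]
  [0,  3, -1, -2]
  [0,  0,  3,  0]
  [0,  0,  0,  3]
x^4 - 12*x^3 + 54*x^2 - 108*x + 81

Expanding det(x·I − A) (e.g. by cofactor expansion or by noting that A is similar to its Jordan form J, which has the same characteristic polynomial as A) gives
  χ_A(x) = x^4 - 12*x^3 + 54*x^2 - 108*x + 81
which factors as (x - 3)^4. The eigenvalues (with algebraic multiplicities) are λ = 3 with multiplicity 4.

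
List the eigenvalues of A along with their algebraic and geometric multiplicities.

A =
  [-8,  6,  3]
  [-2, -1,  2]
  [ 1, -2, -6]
λ = -5: alg = 3, geom = 2

Step 1 — factor the characteristic polynomial to read off the algebraic multiplicities:
  χ_A(x) = (x + 5)^3

Step 2 — compute geometric multiplicities via the rank-nullity identity g(λ) = n − rank(A − λI):
  rank(A − (-5)·I) = 1, so dim ker(A − (-5)·I) = n − 1 = 2

Summary:
  λ = -5: algebraic multiplicity = 3, geometric multiplicity = 2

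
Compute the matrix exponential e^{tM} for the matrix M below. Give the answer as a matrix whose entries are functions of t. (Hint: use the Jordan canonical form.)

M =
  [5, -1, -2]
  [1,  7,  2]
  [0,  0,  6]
e^{tM} =
  [-t*exp(6*t) + exp(6*t), -t*exp(6*t), -2*t*exp(6*t)]
  [t*exp(6*t), t*exp(6*t) + exp(6*t), 2*t*exp(6*t)]
  [0, 0, exp(6*t)]

Strategy: write M = P · J · P⁻¹ where J is a Jordan canonical form, so e^{tM} = P · e^{tJ} · P⁻¹, and e^{tJ} can be computed block-by-block.

M has Jordan form
J =
  [6, 1, 0]
  [0, 6, 0]
  [0, 0, 6]
(up to reordering of blocks).

Per-block formulas:
  For a 1×1 block at λ = 6: exp(t · [6]) = [e^(6t)].
  For a 2×2 Jordan block J_2(6): exp(t · J_2(6)) = e^(6t)·(I + t·N), where N is the 2×2 nilpotent shift.

After assembling e^{tJ} and conjugating by P, we get:

e^{tM} =
  [-t*exp(6*t) + exp(6*t), -t*exp(6*t), -2*t*exp(6*t)]
  [t*exp(6*t), t*exp(6*t) + exp(6*t), 2*t*exp(6*t)]
  [0, 0, exp(6*t)]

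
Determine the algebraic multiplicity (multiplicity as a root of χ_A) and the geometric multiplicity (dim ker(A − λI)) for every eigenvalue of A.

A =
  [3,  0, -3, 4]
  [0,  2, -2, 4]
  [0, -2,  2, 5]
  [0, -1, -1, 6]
λ = 3: alg = 3, geom = 1; λ = 4: alg = 1, geom = 1

Step 1 — factor the characteristic polynomial to read off the algebraic multiplicities:
  χ_A(x) = (x - 4)*(x - 3)^3

Step 2 — compute geometric multiplicities via the rank-nullity identity g(λ) = n − rank(A − λI):
  rank(A − (3)·I) = 3, so dim ker(A − (3)·I) = n − 3 = 1
  rank(A − (4)·I) = 3, so dim ker(A − (4)·I) = n − 3 = 1

Summary:
  λ = 3: algebraic multiplicity = 3, geometric multiplicity = 1
  λ = 4: algebraic multiplicity = 1, geometric multiplicity = 1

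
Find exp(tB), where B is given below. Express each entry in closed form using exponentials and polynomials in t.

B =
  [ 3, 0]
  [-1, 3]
e^{tB} =
  [exp(3*t), 0]
  [-t*exp(3*t), exp(3*t)]

Strategy: write B = P · J · P⁻¹ where J is a Jordan canonical form, so e^{tB} = P · e^{tJ} · P⁻¹, and e^{tJ} can be computed block-by-block.

B has Jordan form
J =
  [3, 1]
  [0, 3]
(up to reordering of blocks).

Per-block formulas:
  For a 2×2 Jordan block J_2(3): exp(t · J_2(3)) = e^(3t)·(I + t·N), where N is the 2×2 nilpotent shift.

After assembling e^{tJ} and conjugating by P, we get:

e^{tB} =
  [exp(3*t), 0]
  [-t*exp(3*t), exp(3*t)]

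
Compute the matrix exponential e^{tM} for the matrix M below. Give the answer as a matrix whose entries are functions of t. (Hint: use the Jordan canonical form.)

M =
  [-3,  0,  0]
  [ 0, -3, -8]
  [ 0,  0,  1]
e^{tM} =
  [exp(-3*t), 0, 0]
  [0, exp(-3*t), -2*exp(t) + 2*exp(-3*t)]
  [0, 0, exp(t)]

Strategy: write M = P · J · P⁻¹ where J is a Jordan canonical form, so e^{tM} = P · e^{tJ} · P⁻¹, and e^{tJ} can be computed block-by-block.

M has Jordan form
J =
  [-3,  0, 0]
  [ 0, -3, 0]
  [ 0,  0, 1]
(up to reordering of blocks).

Per-block formulas:
  For a 1×1 block at λ = -3: exp(t · [-3]) = [e^(-3t)].
  For a 1×1 block at λ = 1: exp(t · [1]) = [e^(1t)].

After assembling e^{tJ} and conjugating by P, we get:

e^{tM} =
  [exp(-3*t), 0, 0]
  [0, exp(-3*t), -2*exp(t) + 2*exp(-3*t)]
  [0, 0, exp(t)]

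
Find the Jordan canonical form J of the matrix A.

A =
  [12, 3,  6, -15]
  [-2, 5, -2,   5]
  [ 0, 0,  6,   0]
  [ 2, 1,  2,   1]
J_2(6) ⊕ J_1(6) ⊕ J_1(6)

The characteristic polynomial is
  det(x·I − A) = x^4 - 24*x^3 + 216*x^2 - 864*x + 1296 = (x - 6)^4

Eigenvalues and multiplicities (the geometric multiplicity of λ is n − rank(A − λI), which equals the number of Jordan blocks for λ):
  λ = 6: algebraic multiplicity = 4, geometric multiplicity = 3

Determining the block sizes for each eigenvalue:
  λ = 6: 3 blocks summing to 4 forces exactly one block of size 2 and the rest size 1 → block sizes [2, 1, 1]

Assembling the blocks gives a Jordan form
J =
  [6, 1, 0, 0]
  [0, 6, 0, 0]
  [0, 0, 6, 0]
  [0, 0, 0, 6]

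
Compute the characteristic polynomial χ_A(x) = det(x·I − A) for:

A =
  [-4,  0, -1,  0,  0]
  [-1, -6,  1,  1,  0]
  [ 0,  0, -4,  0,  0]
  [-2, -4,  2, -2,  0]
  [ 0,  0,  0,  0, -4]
x^5 + 20*x^4 + 160*x^3 + 640*x^2 + 1280*x + 1024

Expanding det(x·I − A) (e.g. by cofactor expansion or by noting that A is similar to its Jordan form J, which has the same characteristic polynomial as A) gives
  χ_A(x) = x^5 + 20*x^4 + 160*x^3 + 640*x^2 + 1280*x + 1024
which factors as (x + 4)^5. The eigenvalues (with algebraic multiplicities) are λ = -4 with multiplicity 5.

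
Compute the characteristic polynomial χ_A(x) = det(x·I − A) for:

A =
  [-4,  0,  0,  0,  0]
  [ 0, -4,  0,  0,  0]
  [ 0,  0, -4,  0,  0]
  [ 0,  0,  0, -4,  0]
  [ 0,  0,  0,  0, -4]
x^5 + 20*x^4 + 160*x^3 + 640*x^2 + 1280*x + 1024

Expanding det(x·I − A) (e.g. by cofactor expansion or by noting that A is similar to its Jordan form J, which has the same characteristic polynomial as A) gives
  χ_A(x) = x^5 + 20*x^4 + 160*x^3 + 640*x^2 + 1280*x + 1024
which factors as (x + 4)^5. The eigenvalues (with algebraic multiplicities) are λ = -4 with multiplicity 5.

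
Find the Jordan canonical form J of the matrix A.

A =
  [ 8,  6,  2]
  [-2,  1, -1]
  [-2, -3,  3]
J_2(4) ⊕ J_1(4)

The characteristic polynomial is
  det(x·I − A) = x^3 - 12*x^2 + 48*x - 64 = (x - 4)^3

Eigenvalues and multiplicities (the geometric multiplicity of λ is n − rank(A − λI), which equals the number of Jordan blocks for λ):
  λ = 4: algebraic multiplicity = 3, geometric multiplicity = 2

Determining the block sizes for each eigenvalue:
  λ = 4: 2 blocks summing to 3 forces exactly one block of size 2 and the rest size 1 → block sizes [2, 1]

Assembling the blocks gives a Jordan form
J =
  [4, 1, 0]
  [0, 4, 0]
  [0, 0, 4]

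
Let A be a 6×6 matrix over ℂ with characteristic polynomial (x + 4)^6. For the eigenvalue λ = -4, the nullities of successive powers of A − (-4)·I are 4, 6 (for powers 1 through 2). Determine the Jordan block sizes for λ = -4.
Block sizes for λ = -4: [2, 2, 1, 1]

From the dimensions of kernels of powers, the number of Jordan blocks of size at least j is d_j − d_{j−1} where d_j = dim ker(N^j) (with d_0 = 0). Computing the differences gives [4, 2].
The number of blocks of size exactly k is (#blocks of size ≥ k) − (#blocks of size ≥ k + 1), so the partition is: 2 block(s) of size 1, 2 block(s) of size 2.
In nonincreasing order the block sizes are [2, 2, 1, 1].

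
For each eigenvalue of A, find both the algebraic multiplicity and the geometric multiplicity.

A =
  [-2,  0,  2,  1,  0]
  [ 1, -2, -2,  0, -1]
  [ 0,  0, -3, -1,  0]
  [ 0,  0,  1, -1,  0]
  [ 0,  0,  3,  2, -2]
λ = -2: alg = 5, geom = 2

Step 1 — factor the characteristic polynomial to read off the algebraic multiplicities:
  χ_A(x) = (x + 2)^5

Step 2 — compute geometric multiplicities via the rank-nullity identity g(λ) = n − rank(A − λI):
  rank(A − (-2)·I) = 3, so dim ker(A − (-2)·I) = n − 3 = 2

Summary:
  λ = -2: algebraic multiplicity = 5, geometric multiplicity = 2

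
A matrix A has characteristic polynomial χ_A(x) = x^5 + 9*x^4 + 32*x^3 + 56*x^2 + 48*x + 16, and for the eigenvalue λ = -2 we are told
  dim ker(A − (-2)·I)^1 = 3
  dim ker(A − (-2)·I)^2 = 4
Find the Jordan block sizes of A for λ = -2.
Block sizes for λ = -2: [2, 1, 1]

From the dimensions of kernels of powers, the number of Jordan blocks of size at least j is d_j − d_{j−1} where d_j = dim ker(N^j) (with d_0 = 0). Computing the differences gives [3, 1].
The number of blocks of size exactly k is (#blocks of size ≥ k) − (#blocks of size ≥ k + 1), so the partition is: 2 block(s) of size 1, 1 block(s) of size 2.
In nonincreasing order the block sizes are [2, 1, 1].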